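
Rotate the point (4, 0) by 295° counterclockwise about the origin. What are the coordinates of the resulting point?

Rotation matrix for 295°: [[cos 295°, -sin 295°], [sin 295°, cos 295°]] ≈ [[0.422618, 0.906308], [-0.906308, 0.422618]]
[[0.422618, 0.906308], [-0.906308, 0.422618]] × [4, 0]ᵀ ≈ [1.6905, -3.6252]ᵀ
Result: (1.6905, -3.6252)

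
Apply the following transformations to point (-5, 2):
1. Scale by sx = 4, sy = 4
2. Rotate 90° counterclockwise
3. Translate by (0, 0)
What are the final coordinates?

Step 1: Scale → (-20, 8)
Step 2: Rotate 90° → (-8, -20)
Step 3: Translate → (-8, -20)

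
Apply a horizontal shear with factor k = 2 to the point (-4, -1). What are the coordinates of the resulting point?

Shear matrix for horizontal shear with factor k = 2:
[[1, 2], [0, 1]]
Result: (-4, -1) → (-6, -1)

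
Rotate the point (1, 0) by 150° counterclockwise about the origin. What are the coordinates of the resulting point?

Rotation matrix for 150°: [[cos 150°, -sin 150°], [sin 150°, cos 150°]] ≈ [[-0.866025, -0.500000], [0.500000, -0.866025]]
[[-0.866025, -0.500000], [0.500000, -0.866025]] × [1, 0]ᵀ ≈ [-0.8660, 0.5000]ᵀ
Result: (-0.8660, 0.5000)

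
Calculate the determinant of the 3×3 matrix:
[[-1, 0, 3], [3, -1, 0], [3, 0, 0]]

Expansion along first row:
det = -1·det([[-1,0],[0,0]]) - 0·det([[3,0],[3,0]]) + 3·det([[3,-1],[3,0]])
    = -1·(-1·0 - 0·0) - 0·(3·0 - 0·3) + 3·(3·0 - -1·3)
    = -1·0 - 0·0 + 3·3
    = 0 + 0 + 9 = 9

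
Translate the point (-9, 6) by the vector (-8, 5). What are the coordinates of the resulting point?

Translation by (-8, 5) (homogeneous matrix [[1, 0, -8], [0, 1, 5], [0, 0, 1]]):
x' = -9 + -8 = -17
y' = 6 + 5 = 11
Result: (-17, 11)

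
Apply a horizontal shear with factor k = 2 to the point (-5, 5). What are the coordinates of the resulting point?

Shear matrix for horizontal shear with factor k = 2:
[[1, 2], [0, 1]]
Result: (-5, 5) → (5, 5)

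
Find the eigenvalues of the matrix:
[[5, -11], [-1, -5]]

Characteristic equation: det(A - λI) = 0
λ² - (trace)λ + (det) = 0
trace = 5 + -5 = 0, det = (5)(-5) - (-11)(-1) = -36
λ² - (0)λ + (-36) = 0
λ = (0 ± √((0)² - 4·(-36))) / 2 = (0 ± √144) / 2
Solving: λ = -6, 6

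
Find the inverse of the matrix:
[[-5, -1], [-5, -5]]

For [[a,b],[c,d]], inverse = (1/det)·[[d,-b],[-c,a]]
det = (-5)(-5) - (-1)(-5) = 25 - 5 = 20
Inverse = (1/20)·[[-5, 1], [5, -5]]
= [[-1/4, 1/20], [1/4, -1/4]]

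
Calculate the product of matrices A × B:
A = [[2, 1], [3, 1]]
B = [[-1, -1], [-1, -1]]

Matrix multiplication:
C[0][0] = 2×-1 + 1×-1 = -3
C[0][1] = 2×-1 + 1×-1 = -3
C[1][0] = 3×-1 + 1×-1 = -4
C[1][1] = 3×-1 + 1×-1 = -4
Result: [[-3, -3], [-4, -4]]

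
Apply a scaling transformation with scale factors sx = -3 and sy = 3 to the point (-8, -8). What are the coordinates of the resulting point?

Scaling matrix:
[[-3, 0], [0, 3]]
Result: (-8 × -3, -8 × 3) = (24, -24)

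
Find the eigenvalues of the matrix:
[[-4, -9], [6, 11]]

Characteristic equation: det(A - λI) = 0
λ² - (trace)λ + (det) = 0
trace = -4 + 11 = 7, det = (-4)(11) - (-9)(6) = 10
λ² - (7)λ + (10) = 0
λ = (7 ± √((7)² - 4·(10))) / 2 = (7 ± √9) / 2
Solving: λ = 2, 5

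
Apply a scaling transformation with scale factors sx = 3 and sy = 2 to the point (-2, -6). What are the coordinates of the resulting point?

Scaling matrix:
[[3, 0], [0, 2]]
Result: (-2 × 3, -6 × 2) = (-6, -12)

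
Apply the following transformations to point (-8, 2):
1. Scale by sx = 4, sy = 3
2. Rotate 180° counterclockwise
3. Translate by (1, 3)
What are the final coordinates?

Step 1: Scale → (-32, 6)
Step 2: Rotate 180° → (32, -6)
Step 3: Translate → (33, -3)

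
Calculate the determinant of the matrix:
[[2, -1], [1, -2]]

For a 2×2 matrix [[a, b], [c, d]], det = ad - bc
det = (2)(-2) - (-1)(1) = -4 - -1 = -3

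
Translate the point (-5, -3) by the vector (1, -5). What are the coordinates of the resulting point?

Translation by (1, -5) (homogeneous matrix [[1, 0, 1], [0, 1, -5], [0, 0, 1]]):
x' = -5 + 1 = -4
y' = -3 + -5 = -8
Result: (-4, -8)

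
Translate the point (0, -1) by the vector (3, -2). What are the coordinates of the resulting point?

Translation by (3, -2) (homogeneous matrix [[1, 0, 3], [0, 1, -2], [0, 0, 1]]):
x' = 0 + 3 = 3
y' = -1 + -2 = -3
Result: (3, -3)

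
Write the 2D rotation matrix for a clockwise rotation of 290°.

Rotation matrix formula: [[cos θ, -sin θ], [sin θ, cos θ]]
A clockwise rotation by 290° is equivalent to a counterclockwise rotation by -290°.
For θ = -290°:
cos(-290°) = 0.3420
sin(-290°) = 0.9397
Result: [[0.3420, -0.9397], [0.9397, 0.3420]]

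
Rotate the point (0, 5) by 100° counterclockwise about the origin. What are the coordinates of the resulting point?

Rotation matrix for 100°: [[cos 100°, -sin 100°], [sin 100°, cos 100°]] ≈ [[-0.173648, -0.984808], [0.984808, -0.173648]]
[[-0.173648, -0.984808], [0.984808, -0.173648]] × [0, 5]ᵀ ≈ [-4.9240, -0.8682]ᵀ
Result: (-4.9240, -0.8682)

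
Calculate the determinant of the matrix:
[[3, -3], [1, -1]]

For a 2×2 matrix [[a, b], [c, d]], det = ad - bc
det = (3)(-1) - (-3)(1) = -3 - -3 = 0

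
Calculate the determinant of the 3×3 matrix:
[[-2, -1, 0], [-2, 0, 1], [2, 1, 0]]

Expansion along first row:
det = -2·det([[0,1],[1,0]]) - -1·det([[-2,1],[2,0]]) + 0·det([[-2,0],[2,1]])
    = -2·(0·0 - 1·1) - -1·(-2·0 - 1·2) + 0·(-2·1 - 0·2)
    = -2·-1 - -1·-2 + 0·-2
    = 2 + -2 + 0 = 0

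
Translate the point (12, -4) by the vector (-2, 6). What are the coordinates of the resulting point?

Translation by (-2, 6) (homogeneous matrix [[1, 0, -2], [0, 1, 6], [0, 0, 1]]):
x' = 12 + -2 = 10
y' = -4 + 6 = 2
Result: (10, 2)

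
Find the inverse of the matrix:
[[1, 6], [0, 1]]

For [[a,b],[c,d]], inverse = (1/det)·[[d,-b],[-c,a]]
det = (1)(1) - (6)(0) = 1 - 0 = 1
Inverse = [[1, -6], [0, 1]]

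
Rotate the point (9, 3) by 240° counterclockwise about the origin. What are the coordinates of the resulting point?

Rotation matrix for 240°: [[cos 240°, -sin 240°], [sin 240°, cos 240°]] ≈ [[-0.500000, 0.866025], [-0.866025, -0.500000]]
[[-0.500000, 0.866025], [-0.866025, -0.500000]] × [9, 3]ᵀ ≈ [-1.9019, -9.2942]ᵀ
Result: (-1.9019, -9.2942)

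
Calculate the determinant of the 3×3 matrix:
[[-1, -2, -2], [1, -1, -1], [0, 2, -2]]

Expansion along first row:
det = -1·det([[-1,-1],[2,-2]]) - -2·det([[1,-1],[0,-2]]) + -2·det([[1,-1],[0,2]])
    = -1·(-1·-2 - -1·2) - -2·(1·-2 - -1·0) + -2·(1·2 - -1·0)
    = -1·4 - -2·-2 + -2·2
    = -4 + -4 + -4 = -12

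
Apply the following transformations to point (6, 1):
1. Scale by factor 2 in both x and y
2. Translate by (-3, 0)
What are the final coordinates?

Step 1: Scale (6, 1) by 2 → (12, 2)
Step 2: Translate by (-3, 0) → (9, 2)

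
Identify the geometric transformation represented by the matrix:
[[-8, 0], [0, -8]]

This matrix represents: uniform scaling by factor -8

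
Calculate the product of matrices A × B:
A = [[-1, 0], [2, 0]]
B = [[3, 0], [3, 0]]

Matrix multiplication:
C[0][0] = -1×3 + 0×3 = -3
C[0][1] = -1×0 + 0×0 = 0
C[1][0] = 2×3 + 0×3 = 6
C[1][1] = 2×0 + 0×0 = 0
Result: [[-3, 0], [6, 0]]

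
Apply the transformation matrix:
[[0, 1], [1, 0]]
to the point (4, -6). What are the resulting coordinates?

Matrix multiplication:
[[0, 1], [1, 0]] × [4, -6]ᵀ
= [(0)(4) + (1)(-6), (1)(4) + (0)(-6)]ᵀ
= [-6, 4]ᵀ
Result: (-6, 4)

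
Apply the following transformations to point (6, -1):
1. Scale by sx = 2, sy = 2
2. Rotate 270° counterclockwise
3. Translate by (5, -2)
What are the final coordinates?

Step 1: Scale → (12, -2)
Step 2: Rotate 270° → (-2, -12)
Step 3: Translate → (3, -14)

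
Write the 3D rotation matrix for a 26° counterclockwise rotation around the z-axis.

Rotation matrix for counterclockwise 26° around z-axis:
cos(26°) = 0.8988, sin(26°) = 0.4384
Result: [[0.8988, -0.4384, 0], [0.4384, 0.8988, 0], [0, 0, 1]]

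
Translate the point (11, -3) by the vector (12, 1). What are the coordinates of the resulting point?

Translation by (12, 1) (homogeneous matrix [[1, 0, 12], [0, 1, 1], [0, 0, 1]]):
x' = 11 + 12 = 23
y' = -3 + 1 = -2
Result: (23, -2)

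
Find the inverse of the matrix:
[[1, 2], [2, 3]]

For [[a,b],[c,d]], inverse = (1/det)·[[d,-b],[-c,a]]
det = (1)(3) - (2)(2) = 3 - 4 = -1
Inverse = (1/-1)·[[3, -2], [-2, 1]]
= [[-3, 2], [2, -1]]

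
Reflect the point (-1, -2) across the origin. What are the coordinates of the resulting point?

Reflection across origin: (-1, -2) → (1, 2)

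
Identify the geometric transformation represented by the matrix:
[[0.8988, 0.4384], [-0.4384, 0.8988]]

This matrix represents: rotation by 334° counterclockwise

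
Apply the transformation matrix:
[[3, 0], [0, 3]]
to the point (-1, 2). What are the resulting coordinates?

Matrix multiplication:
[[3, 0], [0, 3]] × [-1, 2]ᵀ
= [(3)(-1) + (0)(2), (0)(-1) + (3)(2)]ᵀ
= [-3, 6]ᵀ
Result: (-3, 6)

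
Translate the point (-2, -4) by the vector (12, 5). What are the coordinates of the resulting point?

Translation by (12, 5) (homogeneous matrix [[1, 0, 12], [0, 1, 5], [0, 0, 1]]):
x' = -2 + 12 = 10
y' = -4 + 5 = 1
Result: (10, 1)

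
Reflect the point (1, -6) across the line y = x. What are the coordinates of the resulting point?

Reflection across line y = x: (1, -6) → (-6, 1)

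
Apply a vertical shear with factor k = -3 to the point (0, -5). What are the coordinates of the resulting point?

Shear matrix for vertical shear with factor k = -3:
[[1, 0], [-3, 1]]
Result: (0, -5) → (0, -5)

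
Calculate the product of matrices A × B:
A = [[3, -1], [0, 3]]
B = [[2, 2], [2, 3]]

Matrix multiplication:
C[0][0] = 3×2 + -1×2 = 4
C[0][1] = 3×2 + -1×3 = 3
C[1][0] = 0×2 + 3×2 = 6
C[1][1] = 0×2 + 3×3 = 9
Result: [[4, 3], [6, 9]]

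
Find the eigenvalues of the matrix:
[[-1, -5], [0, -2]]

Characteristic equation: det(A - λI) = 0
λ² - (trace)λ + (det) = 0
trace = -1 + -2 = -3, det = (-1)(-2) - (-5)(0) = 2
λ² - (-3)λ + (2) = 0
λ = (-3 ± √((-3)² - 4·(2))) / 2 = (-3 ± √1) / 2
Solving: λ = -2, -1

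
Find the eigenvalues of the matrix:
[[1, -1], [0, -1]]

Characteristic equation: det(A - λI) = 0
λ² - (trace)λ + (det) = 0
trace = 1 + -1 = 0, det = (1)(-1) - (-1)(0) = -1
λ² - (0)λ + (-1) = 0
λ = (0 ± √((0)² - 4·(-1))) / 2 = (0 ± √4) / 2
Solving: λ = -1, 1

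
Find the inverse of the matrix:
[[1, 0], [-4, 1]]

For [[a,b],[c,d]], inverse = (1/det)·[[d,-b],[-c,a]]
det = (1)(1) - (0)(-4) = 1 - 0 = 1
Inverse = [[1, 0], [4, 1]]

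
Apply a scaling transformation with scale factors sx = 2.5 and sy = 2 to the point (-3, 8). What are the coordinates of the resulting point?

Scaling matrix:
[[2.50, 0], [0, 2]]
Result: (-3 × 2.5, 8 × 2) = (-7.5, 16)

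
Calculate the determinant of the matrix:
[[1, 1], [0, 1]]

For a 2×2 matrix [[a, b], [c, d]], det = ad - bc
det = (1)(1) - (1)(0) = 1 - 0 = 1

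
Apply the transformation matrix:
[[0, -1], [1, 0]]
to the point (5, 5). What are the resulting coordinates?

Matrix multiplication:
[[0, -1], [1, 0]] × [5, 5]ᵀ
= [(0)(5) + (-1)(5), (1)(5) + (0)(5)]ᵀ
= [-5, 5]ᵀ
Result: (-5, 5)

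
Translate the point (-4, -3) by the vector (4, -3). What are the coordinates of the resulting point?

Translation by (4, -3) (homogeneous matrix [[1, 0, 4], [0, 1, -3], [0, 0, 1]]):
x' = -4 + 4 = 0
y' = -3 + -3 = -6
Result: (0, -6)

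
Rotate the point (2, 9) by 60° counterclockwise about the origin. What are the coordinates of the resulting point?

Rotation matrix for 60°: [[cos 60°, -sin 60°], [sin 60°, cos 60°]] ≈ [[0.500000, -0.866025], [0.866025, 0.500000]]
[[0.500000, -0.866025], [0.866025, 0.500000]] × [2, 9]ᵀ ≈ [-6.7942, 6.2321]ᵀ
Result: (-6.7942, 6.2321)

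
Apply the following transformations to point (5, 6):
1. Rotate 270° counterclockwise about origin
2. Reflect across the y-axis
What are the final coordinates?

Step 1: Rotate 270° → (6, -5)
Step 2: Reflect across y-axis → (-6, -5)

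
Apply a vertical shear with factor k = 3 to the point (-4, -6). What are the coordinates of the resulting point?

Shear matrix for vertical shear with factor k = 3:
[[1, 0], [3, 1]]
Result: (-4, -6) → (-4, -18)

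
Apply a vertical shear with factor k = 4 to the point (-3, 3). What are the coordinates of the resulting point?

Shear matrix for vertical shear with factor k = 4:
[[1, 0], [4, 1]]
Result: (-3, 3) → (-3, -9)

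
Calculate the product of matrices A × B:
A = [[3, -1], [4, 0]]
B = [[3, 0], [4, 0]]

Matrix multiplication:
C[0][0] = 3×3 + -1×4 = 5
C[0][1] = 3×0 + -1×0 = 0
C[1][0] = 4×3 + 0×4 = 12
C[1][1] = 4×0 + 0×0 = 0
Result: [[5, 0], [12, 0]]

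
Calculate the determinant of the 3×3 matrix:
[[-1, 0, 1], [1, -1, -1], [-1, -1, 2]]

Expansion along first row:
det = -1·det([[-1,-1],[-1,2]]) - 0·det([[1,-1],[-1,2]]) + 1·det([[1,-1],[-1,-1]])
    = -1·(-1·2 - -1·-1) - 0·(1·2 - -1·-1) + 1·(1·-1 - -1·-1)
    = -1·-3 - 0·1 + 1·-2
    = 3 + 0 + -2 = 1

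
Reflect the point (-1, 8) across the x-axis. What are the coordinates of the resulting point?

Reflection across x-axis: (-1, 8) → (-1, -8)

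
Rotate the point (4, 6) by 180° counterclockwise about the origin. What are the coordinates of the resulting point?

Rotation matrix for 180°: [[cos 180°, -sin 180°], [sin 180°, cos 180°]] = [[-1, 0], [0, -1]]
[[-1, 0], [0, -1]] × [4, 6]ᵀ = [-4, -6]ᵀ
Result: (-4, -6)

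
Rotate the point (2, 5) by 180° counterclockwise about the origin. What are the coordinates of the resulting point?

Rotation matrix for 180°: [[cos 180°, -sin 180°], [sin 180°, cos 180°]] = [[-1, 0], [0, -1]]
[[-1, 0], [0, -1]] × [2, 5]ᵀ = [-2, -5]ᵀ
Result: (-2, -5)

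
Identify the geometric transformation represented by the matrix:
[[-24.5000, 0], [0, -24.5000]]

This matrix represents: uniform scaling by factor -24.5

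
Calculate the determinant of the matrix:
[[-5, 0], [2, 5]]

For a 2×2 matrix [[a, b], [c, d]], det = ad - bc
det = (-5)(5) - (0)(2) = -25 - 0 = -25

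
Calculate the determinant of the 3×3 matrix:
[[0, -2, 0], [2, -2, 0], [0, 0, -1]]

Expansion along first row:
det = 0·det([[-2,0],[0,-1]]) - -2·det([[2,0],[0,-1]]) + 0·det([[2,-2],[0,0]])
    = 0·(-2·-1 - 0·0) - -2·(2·-1 - 0·0) + 0·(2·0 - -2·0)
    = 0·2 - -2·-2 + 0·0
    = 0 + -4 + 0 = -4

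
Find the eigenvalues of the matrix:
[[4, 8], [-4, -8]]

Characteristic equation: det(A - λI) = 0
λ² - (trace)λ + (det) = 0
trace = 4 + -8 = -4, det = (4)(-8) - (8)(-4) = 0
λ² - (-4)λ + (0) = 0
λ = (-4 ± √((-4)² - 4·(0))) / 2 = (-4 ± √16) / 2
Solving: λ = -4, 0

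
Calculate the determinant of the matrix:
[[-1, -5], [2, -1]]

For a 2×2 matrix [[a, b], [c, d]], det = ad - bc
det = (-1)(-1) - (-5)(2) = 1 - -10 = 11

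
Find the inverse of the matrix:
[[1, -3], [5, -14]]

For [[a,b],[c,d]], inverse = (1/det)·[[d,-b],[-c,a]]
det = (1)(-14) - (-3)(5) = -14 - -15 = 1
Inverse = [[-14, 3], [-5, 1]]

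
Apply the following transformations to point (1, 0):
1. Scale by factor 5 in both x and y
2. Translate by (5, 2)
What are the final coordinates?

Step 1: Scale (1, 0) by 5 → (5, 0)
Step 2: Translate by (5, 2) → (10, 2)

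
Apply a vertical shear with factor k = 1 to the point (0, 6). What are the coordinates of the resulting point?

Shear matrix for vertical shear with factor k = 1:
[[1, 0], [1, 1]]
Result: (0, 6) → (0, 6)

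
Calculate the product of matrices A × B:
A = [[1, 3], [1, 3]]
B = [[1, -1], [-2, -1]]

Matrix multiplication:
C[0][0] = 1×1 + 3×-2 = -5
C[0][1] = 1×-1 + 3×-1 = -4
C[1][0] = 1×1 + 3×-2 = -5
C[1][1] = 1×-1 + 3×-1 = -4
Result: [[-5, -4], [-5, -4]]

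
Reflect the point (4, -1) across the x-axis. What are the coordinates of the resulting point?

Reflection across x-axis: (4, -1) → (4, 1)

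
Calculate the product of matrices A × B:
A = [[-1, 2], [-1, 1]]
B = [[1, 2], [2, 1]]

Matrix multiplication:
C[0][0] = -1×1 + 2×2 = 3
C[0][1] = -1×2 + 2×1 = 0
C[1][0] = -1×1 + 1×2 = 1
C[1][1] = -1×2 + 1×1 = -1
Result: [[3, 0], [1, -1]]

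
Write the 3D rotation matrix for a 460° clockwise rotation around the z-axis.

Rotation matrix for clockwise 460° around z-axis:
A clockwise rotation by 460° is a counterclockwise rotation by -460°.
cos(-460°) = -0.1736, sin(-460°) = -0.9848
Result: [[-0.1736, 0.9848, 0], [-0.9848, -0.1736, 0], [0, 0, 1]]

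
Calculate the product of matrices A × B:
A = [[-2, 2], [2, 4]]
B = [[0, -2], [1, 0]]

Matrix multiplication:
C[0][0] = -2×0 + 2×1 = 2
C[0][1] = -2×-2 + 2×0 = 4
C[1][0] = 2×0 + 4×1 = 4
C[1][1] = 2×-2 + 4×0 = -4
Result: [[2, 4], [4, -4]]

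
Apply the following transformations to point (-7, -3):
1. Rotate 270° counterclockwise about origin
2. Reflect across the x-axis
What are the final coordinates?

Step 1: Rotate 270° → (-3, 7)
Step 2: Reflect across x-axis → (-3, -7)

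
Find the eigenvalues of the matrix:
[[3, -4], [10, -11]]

Characteristic equation: det(A - λI) = 0
λ² - (trace)λ + (det) = 0
trace = 3 + -11 = -8, det = (3)(-11) - (-4)(10) = 7
λ² - (-8)λ + (7) = 0
λ = (-8 ± √((-8)² - 4·(7))) / 2 = (-8 ± √36) / 2
Solving: λ = -7, -1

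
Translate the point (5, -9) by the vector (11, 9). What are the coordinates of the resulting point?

Translation by (11, 9) (homogeneous matrix [[1, 0, 11], [0, 1, 9], [0, 0, 1]]):
x' = 5 + 11 = 16
y' = -9 + 9 = 0
Result: (16, 0)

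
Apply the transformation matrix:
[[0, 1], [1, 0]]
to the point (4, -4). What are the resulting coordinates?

Matrix multiplication:
[[0, 1], [1, 0]] × [4, -4]ᵀ
= [(0)(4) + (1)(-4), (1)(4) + (0)(-4)]ᵀ
= [-4, 4]ᵀ
Result: (-4, 4)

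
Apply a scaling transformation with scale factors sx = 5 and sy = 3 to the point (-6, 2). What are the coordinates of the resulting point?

Scaling matrix:
[[5, 0], [0, 3]]
Result: (-6 × 5, 2 × 3) = (-30, 6)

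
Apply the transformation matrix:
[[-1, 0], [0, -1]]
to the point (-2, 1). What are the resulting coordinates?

Matrix multiplication:
[[-1, 0], [0, -1]] × [-2, 1]ᵀ
= [(-1)(-2) + (0)(1), (0)(-2) + (-1)(1)]ᵀ
= [2, -1]ᵀ
Result: (2, -1)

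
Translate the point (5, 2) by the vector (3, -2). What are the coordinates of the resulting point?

Translation by (3, -2) (homogeneous matrix [[1, 0, 3], [0, 1, -2], [0, 0, 1]]):
x' = 5 + 3 = 8
y' = 2 + -2 = 0
Result: (8, 0)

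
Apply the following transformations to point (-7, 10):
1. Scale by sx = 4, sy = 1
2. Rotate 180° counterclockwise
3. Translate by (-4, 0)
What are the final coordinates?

Step 1: Scale → (-28, 10)
Step 2: Rotate 180° → (28, -10)
Step 3: Translate → (24, -10)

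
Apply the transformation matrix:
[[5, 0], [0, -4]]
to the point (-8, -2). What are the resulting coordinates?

Matrix multiplication:
[[5, 0], [0, -4]] × [-8, -2]ᵀ
= [(5)(-8) + (0)(-2), (0)(-8) + (-4)(-2)]ᵀ
= [-40, 8]ᵀ
Result: (-40, 8)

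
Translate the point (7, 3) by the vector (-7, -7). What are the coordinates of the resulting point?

Translation by (-7, -7) (homogeneous matrix [[1, 0, -7], [0, 1, -7], [0, 0, 1]]):
x' = 7 + -7 = 0
y' = 3 + -7 = -4
Result: (0, -4)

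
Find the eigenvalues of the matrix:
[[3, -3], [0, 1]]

Characteristic equation: det(A - λI) = 0
λ² - (trace)λ + (det) = 0
trace = 3 + 1 = 4, det = (3)(1) - (-3)(0) = 3
λ² - (4)λ + (3) = 0
λ = (4 ± √((4)² - 4·(3))) / 2 = (4 ± √4) / 2
Solving: λ = 1, 3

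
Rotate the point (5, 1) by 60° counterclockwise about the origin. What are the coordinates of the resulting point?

Rotation matrix for 60°: [[cos 60°, -sin 60°], [sin 60°, cos 60°]] ≈ [[0.500000, -0.866025], [0.866025, 0.500000]]
[[0.500000, -0.866025], [0.866025, 0.500000]] × [5, 1]ᵀ ≈ [1.6340, 4.8301]ᵀ
Result: (1.6340, 4.8301)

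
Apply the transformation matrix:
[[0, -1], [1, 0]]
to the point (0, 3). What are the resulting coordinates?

Matrix multiplication:
[[0, -1], [1, 0]] × [0, 3]ᵀ
= [(0)(0) + (-1)(3), (1)(0) + (0)(3)]ᵀ
= [-3, 0]ᵀ
Result: (-3, 0)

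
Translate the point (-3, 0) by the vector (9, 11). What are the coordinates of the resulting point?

Translation by (9, 11) (homogeneous matrix [[1, 0, 9], [0, 1, 11], [0, 0, 1]]):
x' = -3 + 9 = 6
y' = 0 + 11 = 11
Result: (6, 11)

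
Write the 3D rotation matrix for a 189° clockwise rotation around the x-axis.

Rotation matrix for clockwise 189° around x-axis:
A clockwise rotation by 189° is a counterclockwise rotation by -189°.
cos(-189°) = -0.9877, sin(-189°) = 0.1564
Result: [[1, 0, 0], [0, -0.9877, -0.1564], [0, 0.1564, -0.9877]]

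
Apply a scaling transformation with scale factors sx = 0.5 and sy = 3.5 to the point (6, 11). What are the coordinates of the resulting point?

Scaling matrix:
[[0.50, 0], [0, 3.50]]
Result: (6 × 0.5, 11 × 3.5) = (3, 38.5)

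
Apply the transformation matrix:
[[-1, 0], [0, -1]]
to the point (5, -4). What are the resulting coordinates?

Matrix multiplication:
[[-1, 0], [0, -1]] × [5, -4]ᵀ
= [(-1)(5) + (0)(-4), (0)(5) + (-1)(-4)]ᵀ
= [-5, 4]ᵀ
Result: (-5, 4)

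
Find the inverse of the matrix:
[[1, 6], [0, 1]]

For [[a,b],[c,d]], inverse = (1/det)·[[d,-b],[-c,a]]
det = (1)(1) - (6)(0) = 1 - 0 = 1
Inverse = [[1, -6], [0, 1]]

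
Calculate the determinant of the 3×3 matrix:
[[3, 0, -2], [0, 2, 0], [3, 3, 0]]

Expansion along first row:
det = 3·det([[2,0],[3,0]]) - 0·det([[0,0],[3,0]]) + -2·det([[0,2],[3,3]])
    = 3·(2·0 - 0·3) - 0·(0·0 - 0·3) + -2·(0·3 - 2·3)
    = 3·0 - 0·0 + -2·-6
    = 0 + 0 + 12 = 12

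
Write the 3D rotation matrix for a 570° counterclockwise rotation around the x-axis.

Rotation matrix for counterclockwise 570° around x-axis:
cos(570°) = -√3/2, sin(570°) = -1/2
Result: [[1, 0, 0], [0, -√3/2, 1/2], [0, -1/2, -√3/2]]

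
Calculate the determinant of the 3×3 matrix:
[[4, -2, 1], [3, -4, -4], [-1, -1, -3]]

Expansion along first row:
det = 4·det([[-4,-4],[-1,-3]]) - -2·det([[3,-4],[-1,-3]]) + 1·det([[3,-4],[-1,-1]])
    = 4·(-4·-3 - -4·-1) - -2·(3·-3 - -4·-1) + 1·(3·-1 - -4·-1)
    = 4·8 - -2·-13 + 1·-7
    = 32 + -26 + -7 = -1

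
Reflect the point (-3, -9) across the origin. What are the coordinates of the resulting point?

Reflection across origin: (-3, -9) → (3, 9)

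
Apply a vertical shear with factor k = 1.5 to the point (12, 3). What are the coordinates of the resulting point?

Shear matrix for vertical shear with factor k = 1.5:
[[1, 0], [1.50, 1]]
Result: (12, 3) → (12, 21)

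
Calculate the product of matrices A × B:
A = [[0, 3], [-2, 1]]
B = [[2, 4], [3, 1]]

Matrix multiplication:
C[0][0] = 0×2 + 3×3 = 9
C[0][1] = 0×4 + 3×1 = 3
C[1][0] = -2×2 + 1×3 = -1
C[1][1] = -2×4 + 1×1 = -7
Result: [[9, 3], [-1, -7]]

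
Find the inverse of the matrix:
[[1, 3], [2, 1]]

For [[a,b],[c,d]], inverse = (1/det)·[[d,-b],[-c,a]]
det = (1)(1) - (3)(2) = 1 - 6 = -5
Inverse = (1/-5)·[[1, -3], [-2, 1]]
= [[-1/5, 3/5], [2/5, -1/5]]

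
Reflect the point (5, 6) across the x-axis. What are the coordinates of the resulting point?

Reflection across x-axis: (5, 6) → (5, -6)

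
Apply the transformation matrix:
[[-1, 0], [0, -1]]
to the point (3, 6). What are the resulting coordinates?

Matrix multiplication:
[[-1, 0], [0, -1]] × [3, 6]ᵀ
= [(-1)(3) + (0)(6), (0)(3) + (-1)(6)]ᵀ
= [-3, -6]ᵀ
Result: (-3, -6)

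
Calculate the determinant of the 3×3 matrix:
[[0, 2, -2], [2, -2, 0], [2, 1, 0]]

Expansion along first row:
det = 0·det([[-2,0],[1,0]]) - 2·det([[2,0],[2,0]]) + -2·det([[2,-2],[2,1]])
    = 0·(-2·0 - 0·1) - 2·(2·0 - 0·2) + -2·(2·1 - -2·2)
    = 0·0 - 2·0 + -2·6
    = 0 + 0 + -12 = -12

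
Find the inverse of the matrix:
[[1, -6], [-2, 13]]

For [[a,b],[c,d]], inverse = (1/det)·[[d,-b],[-c,a]]
det = (1)(13) - (-6)(-2) = 13 - 12 = 1
Inverse = [[13, 6], [2, 1]]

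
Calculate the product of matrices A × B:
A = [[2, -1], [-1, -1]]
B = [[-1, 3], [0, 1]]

Matrix multiplication:
C[0][0] = 2×-1 + -1×0 = -2
C[0][1] = 2×3 + -1×1 = 5
C[1][0] = -1×-1 + -1×0 = 1
C[1][1] = -1×3 + -1×1 = -4
Result: [[-2, 5], [1, -4]]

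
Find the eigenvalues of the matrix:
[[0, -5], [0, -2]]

Characteristic equation: det(A - λI) = 0
λ² - (trace)λ + (det) = 0
trace = 0 + -2 = -2, det = (0)(-2) - (-5)(0) = 0
λ² - (-2)λ + (0) = 0
λ = (-2 ± √((-2)² - 4·(0))) / 2 = (-2 ± √4) / 2
Solving: λ = -2, 0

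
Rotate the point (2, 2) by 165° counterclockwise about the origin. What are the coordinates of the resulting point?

Rotation matrix for 165°: [[cos 165°, -sin 165°], [sin 165°, cos 165°]] ≈ [[-0.965926, -0.258819], [0.258819, -0.965926]]
[[-0.965926, -0.258819], [0.258819, -0.965926]] × [2, 2]ᵀ ≈ [-2.4495, -1.4142]ᵀ
Result: (-2.4495, -1.4142)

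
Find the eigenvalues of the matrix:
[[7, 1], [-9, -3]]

Characteristic equation: det(A - λI) = 0
λ² - (trace)λ + (det) = 0
trace = 7 + -3 = 4, det = (7)(-3) - (1)(-9) = -12
λ² - (4)λ + (-12) = 0
λ = (4 ± √((4)² - 4·(-12))) / 2 = (4 ± √64) / 2
Solving: λ = -2, 6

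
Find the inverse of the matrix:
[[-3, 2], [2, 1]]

For [[a,b],[c,d]], inverse = (1/det)·[[d,-b],[-c,a]]
det = (-3)(1) - (2)(2) = -3 - 4 = -7
Inverse = (1/-7)·[[1, -2], [-2, -3]]
= [[-1/7, 2/7], [2/7, 3/7]]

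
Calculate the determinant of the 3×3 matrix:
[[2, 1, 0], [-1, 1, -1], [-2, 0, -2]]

Expansion along first row:
det = 2·det([[1,-1],[0,-2]]) - 1·det([[-1,-1],[-2,-2]]) + 0·det([[-1,1],[-2,0]])
    = 2·(1·-2 - -1·0) - 1·(-1·-2 - -1·-2) + 0·(-1·0 - 1·-2)
    = 2·-2 - 1·0 + 0·2
    = -4 + 0 + 0 = -4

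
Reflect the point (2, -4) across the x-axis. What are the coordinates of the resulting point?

Reflection across x-axis: (2, -4) → (2, 4)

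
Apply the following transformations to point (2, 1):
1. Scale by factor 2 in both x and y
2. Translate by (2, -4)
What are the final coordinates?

Step 1: Scale (2, 1) by 2 → (4, 2)
Step 2: Translate by (2, -4) → (6, -2)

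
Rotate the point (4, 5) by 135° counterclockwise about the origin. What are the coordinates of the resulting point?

Rotation matrix for 135°: [[cos 135°, -sin 135°], [sin 135°, cos 135°]] ≈ [[-0.707107, -0.707107], [0.707107, -0.707107]]
[[-0.707107, -0.707107], [0.707107, -0.707107]] × [4, 5]ᵀ ≈ [-6.3640, -0.7071]ᵀ
Result: (-6.3640, -0.7071)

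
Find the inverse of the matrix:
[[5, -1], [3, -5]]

For [[a,b],[c,d]], inverse = (1/det)·[[d,-b],[-c,a]]
det = (5)(-5) - (-1)(3) = -25 - -3 = -22
Inverse = (1/-22)·[[-5, 1], [-3, 5]]
= [[5/22, -1/22], [3/22, -5/22]]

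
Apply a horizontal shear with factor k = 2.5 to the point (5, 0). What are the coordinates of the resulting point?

Shear matrix for horizontal shear with factor k = 2.5:
[[1, 2.50], [0, 1]]
Result: (5, 0) → (5, 0)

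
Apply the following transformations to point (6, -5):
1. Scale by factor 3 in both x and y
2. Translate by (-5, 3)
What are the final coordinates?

Step 1: Scale (6, -5) by 3 → (18, -15)
Step 2: Translate by (-5, 3) → (13, -12)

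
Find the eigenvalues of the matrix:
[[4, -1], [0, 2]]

Characteristic equation: det(A - λI) = 0
λ² - (trace)λ + (det) = 0
trace = 4 + 2 = 6, det = (4)(2) - (-1)(0) = 8
λ² - (6)λ + (8) = 0
λ = (6 ± √((6)² - 4·(8))) / 2 = (6 ± √4) / 2
Solving: λ = 2, 4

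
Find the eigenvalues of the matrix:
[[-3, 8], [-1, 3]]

Characteristic equation: det(A - λI) = 0
λ² - (trace)λ + (det) = 0
trace = -3 + 3 = 0, det = (-3)(3) - (8)(-1) = -1
λ² - (0)λ + (-1) = 0
λ = (0 ± √((0)² - 4·(-1))) / 2 = (0 ± √4) / 2
Solving: λ = -1, 1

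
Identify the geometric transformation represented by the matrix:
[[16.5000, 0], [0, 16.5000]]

This matrix represents: uniform scaling by factor 16.5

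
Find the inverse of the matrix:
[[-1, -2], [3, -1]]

For [[a,b],[c,d]], inverse = (1/det)·[[d,-b],[-c,a]]
det = (-1)(-1) - (-2)(3) = 1 - -6 = 7
Inverse = (1/7)·[[-1, 2], [-3, -1]]
= [[-1/7, 2/7], [-3/7, -1/7]]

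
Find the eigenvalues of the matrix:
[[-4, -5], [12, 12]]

Characteristic equation: det(A - λI) = 0
λ² - (trace)λ + (det) = 0
trace = -4 + 12 = 8, det = (-4)(12) - (-5)(12) = 12
λ² - (8)λ + (12) = 0
λ = (8 ± √((8)² - 4·(12))) / 2 = (8 ± √16) / 2
Solving: λ = 2, 6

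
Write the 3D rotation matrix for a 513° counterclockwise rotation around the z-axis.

Rotation matrix for counterclockwise 513° around z-axis:
cos(513°) = -0.8910, sin(513°) = 0.4540
Result: [[-0.8910, -0.4540, 0], [0.4540, -0.8910, 0], [0, 0, 1]]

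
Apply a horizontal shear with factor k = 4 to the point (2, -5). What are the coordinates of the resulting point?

Shear matrix for horizontal shear with factor k = 4:
[[1, 4], [0, 1]]
Result: (2, -5) → (-18, -5)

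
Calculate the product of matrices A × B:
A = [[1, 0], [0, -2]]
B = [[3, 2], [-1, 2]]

Matrix multiplication:
C[0][0] = 1×3 + 0×-1 = 3
C[0][1] = 1×2 + 0×2 = 2
C[1][0] = 0×3 + -2×-1 = 2
C[1][1] = 0×2 + -2×2 = -4
Result: [[3, 2], [2, -4]]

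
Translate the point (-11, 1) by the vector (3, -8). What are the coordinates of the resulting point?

Translation by (3, -8) (homogeneous matrix [[1, 0, 3], [0, 1, -8], [0, 0, 1]]):
x' = -11 + 3 = -8
y' = 1 + -8 = -7
Result: (-8, -7)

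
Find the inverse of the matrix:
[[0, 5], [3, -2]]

For [[a,b],[c,d]], inverse = (1/det)·[[d,-b],[-c,a]]
det = (0)(-2) - (5)(3) = 0 - 15 = -15
Inverse = (1/-15)·[[-2, -5], [-3, 0]]
= [[2/15, 1/3], [1/5, 0]]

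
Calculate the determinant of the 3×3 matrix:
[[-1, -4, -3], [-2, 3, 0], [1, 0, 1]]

Expansion along first row:
det = -1·det([[3,0],[0,1]]) - -4·det([[-2,0],[1,1]]) + -3·det([[-2,3],[1,0]])
    = -1·(3·1 - 0·0) - -4·(-2·1 - 0·1) + -3·(-2·0 - 3·1)
    = -1·3 - -4·-2 + -3·-3
    = -3 + -8 + 9 = -2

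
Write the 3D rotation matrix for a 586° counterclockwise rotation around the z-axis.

Rotation matrix for counterclockwise 586° around z-axis:
cos(586°) = -0.6947, sin(586°) = -0.7193
Result: [[-0.6947, 0.7193, 0], [-0.7193, -0.6947, 0], [0, 0, 1]]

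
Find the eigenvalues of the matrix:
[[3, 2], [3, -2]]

Characteristic equation: det(A - λI) = 0
λ² - (trace)λ + (det) = 0
trace = 3 + -2 = 1, det = (3)(-2) - (2)(3) = -12
λ² - (1)λ + (-12) = 0
λ = (1 ± √((1)² - 4·(-12))) / 2 = (1 ± √49) / 2
Solving: λ = -3, 4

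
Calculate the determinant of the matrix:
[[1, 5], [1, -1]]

For a 2×2 matrix [[a, b], [c, d]], det = ad - bc
det = (1)(-1) - (5)(1) = -1 - 5 = -6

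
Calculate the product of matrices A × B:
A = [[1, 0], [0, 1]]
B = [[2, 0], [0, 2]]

Matrix multiplication:
C[0][0] = 1×2 + 0×0 = 2
C[0][1] = 1×0 + 0×2 = 0
C[1][0] = 0×2 + 1×0 = 0
C[1][1] = 0×0 + 1×2 = 2
Result: [[2, 0], [0, 2]]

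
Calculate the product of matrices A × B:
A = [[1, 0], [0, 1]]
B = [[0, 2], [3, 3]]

Matrix multiplication:
C[0][0] = 1×0 + 0×3 = 0
C[0][1] = 1×2 + 0×3 = 2
C[1][0] = 0×0 + 1×3 = 3
C[1][1] = 0×2 + 1×3 = 3
Result: [[0, 2], [3, 3]]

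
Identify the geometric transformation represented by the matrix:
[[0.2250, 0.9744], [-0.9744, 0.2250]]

This matrix represents: rotation by 283° counterclockwise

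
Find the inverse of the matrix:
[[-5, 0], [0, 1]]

For [[a,b],[c,d]], inverse = (1/det)·[[d,-b],[-c,a]]
det = (-5)(1) - (0)(0) = -5 - 0 = -5
Inverse = (1/-5)·[[1, 0], [0, -5]]
= [[-1/5, 0], [0, 1]]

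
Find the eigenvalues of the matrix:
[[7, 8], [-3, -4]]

Characteristic equation: det(A - λI) = 0
λ² - (trace)λ + (det) = 0
trace = 7 + -4 = 3, det = (7)(-4) - (8)(-3) = -4
λ² - (3)λ + (-4) = 0
λ = (3 ± √((3)² - 4·(-4))) / 2 = (3 ± √25) / 2
Solving: λ = -1, 4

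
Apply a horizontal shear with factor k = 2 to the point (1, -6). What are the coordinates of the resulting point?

Shear matrix for horizontal shear with factor k = 2:
[[1, 2], [0, 1]]
Result: (1, -6) → (-11, -6)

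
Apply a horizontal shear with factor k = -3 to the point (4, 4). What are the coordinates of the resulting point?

Shear matrix for horizontal shear with factor k = -3:
[[1, -3], [0, 1]]
Result: (4, 4) → (-8, 4)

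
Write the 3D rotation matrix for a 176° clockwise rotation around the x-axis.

Rotation matrix for clockwise 176° around x-axis:
A clockwise rotation by 176° is a counterclockwise rotation by -176°.
cos(-176°) = -0.9976, sin(-176°) = -0.0698
Result: [[1, 0, 0], [0, -0.9976, 0.0698], [0, -0.0698, -0.9976]]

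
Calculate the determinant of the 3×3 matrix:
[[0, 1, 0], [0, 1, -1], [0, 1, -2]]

Expansion along first row:
det = 0·det([[1,-1],[1,-2]]) - 1·det([[0,-1],[0,-2]]) + 0·det([[0,1],[0,1]])
    = 0·(1·-2 - -1·1) - 1·(0·-2 - -1·0) + 0·(0·1 - 1·0)
    = 0·-1 - 1·0 + 0·0
    = 0 + 0 + 0 = 0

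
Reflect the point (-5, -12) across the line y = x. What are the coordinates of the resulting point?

Reflection across line y = x: (-5, -12) → (-12, -5)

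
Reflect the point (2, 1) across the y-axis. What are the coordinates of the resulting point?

Reflection across y-axis: (2, 1) → (-2, 1)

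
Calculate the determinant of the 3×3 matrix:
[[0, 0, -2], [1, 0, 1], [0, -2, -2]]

Expansion along first row:
det = 0·det([[0,1],[-2,-2]]) - 0·det([[1,1],[0,-2]]) + -2·det([[1,0],[0,-2]])
    = 0·(0·-2 - 1·-2) - 0·(1·-2 - 1·0) + -2·(1·-2 - 0·0)
    = 0·2 - 0·-2 + -2·-2
    = 0 + 0 + 4 = 4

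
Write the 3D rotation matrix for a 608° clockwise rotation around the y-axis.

Rotation matrix for clockwise 608° around y-axis:
A clockwise rotation by 608° is a counterclockwise rotation by -608°.
cos(-608°) = -0.3746, sin(-608°) = 0.9272
Result: [[-0.3746, 0, 0.9272], [0, 1, 0], [-0.9272, 0, -0.3746]]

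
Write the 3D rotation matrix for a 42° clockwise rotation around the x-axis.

Rotation matrix for clockwise 42° around x-axis:
A clockwise rotation by 42° is a counterclockwise rotation by -42°.
cos(-42°) = 0.7431, sin(-42°) = -0.6691
Result: [[1, 0, 0], [0, 0.7431, 0.6691], [0, -0.6691, 0.7431]]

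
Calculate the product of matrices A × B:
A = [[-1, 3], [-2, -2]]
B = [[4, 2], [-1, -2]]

Matrix multiplication:
C[0][0] = -1×4 + 3×-1 = -7
C[0][1] = -1×2 + 3×-2 = -8
C[1][0] = -2×4 + -2×-1 = -6
C[1][1] = -2×2 + -2×-2 = 0
Result: [[-7, -8], [-6, 0]]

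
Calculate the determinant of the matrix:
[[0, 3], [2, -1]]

For a 2×2 matrix [[a, b], [c, d]], det = ad - bc
det = (0)(-1) - (3)(2) = 0 - 6 = -6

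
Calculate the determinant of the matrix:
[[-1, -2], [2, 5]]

For a 2×2 matrix [[a, b], [c, d]], det = ad - bc
det = (-1)(5) - (-2)(2) = -5 - -4 = -1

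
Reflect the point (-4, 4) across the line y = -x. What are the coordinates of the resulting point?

Reflection across line y = -x: (-4, 4) → (-4, 4)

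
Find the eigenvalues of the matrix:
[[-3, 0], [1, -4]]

Characteristic equation: det(A - λI) = 0
λ² - (trace)λ + (det) = 0
trace = -3 + -4 = -7, det = (-3)(-4) - (0)(1) = 12
λ² - (-7)λ + (12) = 0
λ = (-7 ± √((-7)² - 4·(12))) / 2 = (-7 ± √1) / 2
Solving: λ = -4, -3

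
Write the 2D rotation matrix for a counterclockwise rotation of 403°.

Rotation matrix formula: [[cos θ, -sin θ], [sin θ, cos θ]]
For θ = 403°:
cos(403°) = 0.7314
sin(403°) = 0.6820
Result: [[0.7314, -0.6820], [0.6820, 0.7314]]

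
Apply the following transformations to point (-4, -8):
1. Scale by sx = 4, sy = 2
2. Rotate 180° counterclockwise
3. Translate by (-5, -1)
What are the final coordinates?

Step 1: Scale → (-16, -16)
Step 2: Rotate 180° → (16, 16)
Step 3: Translate → (11, 15)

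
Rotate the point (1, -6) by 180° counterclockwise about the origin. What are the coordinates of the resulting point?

Rotation matrix for 180°: [[cos 180°, -sin 180°], [sin 180°, cos 180°]] = [[-1, 0], [0, -1]]
[[-1, 0], [0, -1]] × [1, -6]ᵀ = [-1, 6]ᵀ
Result: (-1, 6)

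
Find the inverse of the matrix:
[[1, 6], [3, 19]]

For [[a,b],[c,d]], inverse = (1/det)·[[d,-b],[-c,a]]
det = (1)(19) - (6)(3) = 19 - 18 = 1
Inverse = [[19, -6], [-3, 1]]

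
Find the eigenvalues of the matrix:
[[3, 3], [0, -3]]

Characteristic equation: det(A - λI) = 0
λ² - (trace)λ + (det) = 0
trace = 3 + -3 = 0, det = (3)(-3) - (3)(0) = -9
λ² - (0)λ + (-9) = 0
λ = (0 ± √((0)² - 4·(-9))) / 2 = (0 ± √36) / 2
Solving: λ = -3, 3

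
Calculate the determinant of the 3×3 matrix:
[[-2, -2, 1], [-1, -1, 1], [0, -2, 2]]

Expansion along first row:
det = -2·det([[-1,1],[-2,2]]) - -2·det([[-1,1],[0,2]]) + 1·det([[-1,-1],[0,-2]])
    = -2·(-1·2 - 1·-2) - -2·(-1·2 - 1·0) + 1·(-1·-2 - -1·0)
    = -2·0 - -2·-2 + 1·2
    = 0 + -4 + 2 = -2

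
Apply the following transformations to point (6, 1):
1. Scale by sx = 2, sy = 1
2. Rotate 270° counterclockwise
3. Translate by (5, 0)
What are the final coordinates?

Step 1: Scale → (12, 1)
Step 2: Rotate 270° → (1, -12)
Step 3: Translate → (6, -12)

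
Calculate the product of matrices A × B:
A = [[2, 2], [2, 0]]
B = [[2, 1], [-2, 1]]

Matrix multiplication:
C[0][0] = 2×2 + 2×-2 = 0
C[0][1] = 2×1 + 2×1 = 4
C[1][0] = 2×2 + 0×-2 = 4
C[1][1] = 2×1 + 0×1 = 2
Result: [[0, 4], [4, 2]]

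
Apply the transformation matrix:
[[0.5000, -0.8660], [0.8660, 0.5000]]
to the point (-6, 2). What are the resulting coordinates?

Matrix multiplication:
[[0.5000, -0.8660], [0.8660, 0.5000]] × [-6, 2]ᵀ
= [(0.5000)(-6) + (-0.8660)(2), (0.8660)(-6) + (0.5000)(2)]ᵀ
= [-4.7320, -4.1960]ᵀ
Result: (-4.7320, -4.1960)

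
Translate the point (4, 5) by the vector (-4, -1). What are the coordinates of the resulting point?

Translation by (-4, -1) (homogeneous matrix [[1, 0, -4], [0, 1, -1], [0, 0, 1]]):
x' = 4 + -4 = 0
y' = 5 + -1 = 4
Result: (0, 4)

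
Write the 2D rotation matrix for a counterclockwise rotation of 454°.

Rotation matrix formula: [[cos θ, -sin θ], [sin θ, cos θ]]
For θ = 454°:
cos(454°) = -0.0698
sin(454°) = 0.9976
Result: [[-0.0698, -0.9976], [0.9976, -0.0698]]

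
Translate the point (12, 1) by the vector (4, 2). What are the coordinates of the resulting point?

Translation by (4, 2) (homogeneous matrix [[1, 0, 4], [0, 1, 2], [0, 0, 1]]):
x' = 12 + 4 = 16
y' = 1 + 2 = 3
Result: (16, 3)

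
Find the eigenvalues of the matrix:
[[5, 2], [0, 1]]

Characteristic equation: det(A - λI) = 0
λ² - (trace)λ + (det) = 0
trace = 5 + 1 = 6, det = (5)(1) - (2)(0) = 5
λ² - (6)λ + (5) = 0
λ = (6 ± √((6)² - 4·(5))) / 2 = (6 ± √16) / 2
Solving: λ = 1, 5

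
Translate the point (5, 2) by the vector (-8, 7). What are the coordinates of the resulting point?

Translation by (-8, 7) (homogeneous matrix [[1, 0, -8], [0, 1, 7], [0, 0, 1]]):
x' = 5 + -8 = -3
y' = 2 + 7 = 9
Result: (-3, 9)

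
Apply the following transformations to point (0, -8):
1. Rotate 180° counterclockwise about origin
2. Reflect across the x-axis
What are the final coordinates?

Step 1: Rotate 180° → (0, 8)
Step 2: Reflect across x-axis → (0, -8)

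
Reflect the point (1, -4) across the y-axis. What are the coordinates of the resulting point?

Reflection across y-axis: (1, -4) → (-1, -4)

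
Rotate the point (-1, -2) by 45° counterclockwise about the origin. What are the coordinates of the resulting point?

Rotation matrix for 45°: [[cos 45°, -sin 45°], [sin 45°, cos 45°]] ≈ [[0.707107, -0.707107], [0.707107, 0.707107]]
[[0.707107, -0.707107], [0.707107, 0.707107]] × [-1, -2]ᵀ ≈ [0.7071, -2.1213]ᵀ
Result: (0.7071, -2.1213)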